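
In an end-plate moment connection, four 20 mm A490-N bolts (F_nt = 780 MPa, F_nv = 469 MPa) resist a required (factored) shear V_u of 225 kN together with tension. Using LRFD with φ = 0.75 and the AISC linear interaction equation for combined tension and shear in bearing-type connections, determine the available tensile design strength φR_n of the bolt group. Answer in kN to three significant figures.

A_b = π·20²/4 = 314.2 mm²; f_rv = 225 × 1000 / (4 × 314.2) = 179 MPa.
F'_nt = 1.3 F_nt − (F_nt / φF_nv) f_rv = 1.3·780 − (780/(0.75·469))·179 = 617 MPa, capped at F_nt → F'_nt = 617 MPa.
R_n = F'_nt · A_b · n = 617 × 314.2 × 4 / 1000 = 775.3 kN.
Design strength φR_n = 0.75 × 775.3 = 581 kN.

581 kN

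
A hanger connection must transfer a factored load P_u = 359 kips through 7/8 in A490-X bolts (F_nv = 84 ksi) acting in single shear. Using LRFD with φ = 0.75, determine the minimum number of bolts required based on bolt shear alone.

10 bolts

A_b = π·0.875²/4 = 0.6013 in².
Per-bolt design strength φR_n = 0.75 × 84 × 0.6013 × 1 = 37.88 kips.
n ≥ 359 / 37.88 = 9.476 → use 10 bolts.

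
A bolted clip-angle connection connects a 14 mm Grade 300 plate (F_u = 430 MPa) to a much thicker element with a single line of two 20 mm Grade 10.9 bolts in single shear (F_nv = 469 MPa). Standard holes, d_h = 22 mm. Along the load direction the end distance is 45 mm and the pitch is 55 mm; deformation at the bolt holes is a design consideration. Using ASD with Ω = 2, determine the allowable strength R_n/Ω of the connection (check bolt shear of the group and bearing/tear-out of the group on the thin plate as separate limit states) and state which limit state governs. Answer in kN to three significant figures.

Bolt shear: A_b = π·20²/4 = 314.2 mm²; R_n = 469 × 314.2 × 2 × 1 / 1000 = 294.7 kN → 294.7 / 2 = 147 kN.
Bearing (1.2 l_c t F_u ≤ 2.4 d t F_u): upper limit = 2.4·20·14·430 / 1000 = 289 kN.
  Edge l_c = 45 − 22/2 = 34 → r_n = 245.6 kN; interior l_c = 55 − 22 = 33 → r_n = 238.4 kN.
  R_n,bearing = 1·245.6 + 1·238.4 = 484 kN → 484 / 2 = 242 kN.
Bolt shear governs: 147 kN.

147 kN (bolt shear governs)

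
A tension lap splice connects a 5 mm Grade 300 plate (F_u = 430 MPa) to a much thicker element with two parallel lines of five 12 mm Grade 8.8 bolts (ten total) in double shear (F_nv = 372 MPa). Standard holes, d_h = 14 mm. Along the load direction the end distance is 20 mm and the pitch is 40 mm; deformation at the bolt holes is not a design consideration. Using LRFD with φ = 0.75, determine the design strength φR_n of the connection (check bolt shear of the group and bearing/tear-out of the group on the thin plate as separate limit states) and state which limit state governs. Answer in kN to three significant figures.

527 kN (bearing governs)

Bolt shear: A_b = π·12²/4 = 113.1 mm²; R_n = 372 × 113.1 × 10 × 2 / 1000 = 841.4 kN → 0.75 × 841.4 = 631 kN.
Bearing (1.5 l_c t F_u ≤ 3.0 d t F_u): upper limit = 3.0·12·5·430 / 1000 = 77.4 kN.
  Edge l_c = 20 − 14/2 = 13 → r_n = 41.93 kN; interior l_c = 40 − 14 = 26 → r_n = 77.4 kN.
  R_n,bearing = 2·41.93 + 8·77.4 = 703.1 kN → 0.75 × 703.1 = 527 kN.
Bearing governs: 527 kN.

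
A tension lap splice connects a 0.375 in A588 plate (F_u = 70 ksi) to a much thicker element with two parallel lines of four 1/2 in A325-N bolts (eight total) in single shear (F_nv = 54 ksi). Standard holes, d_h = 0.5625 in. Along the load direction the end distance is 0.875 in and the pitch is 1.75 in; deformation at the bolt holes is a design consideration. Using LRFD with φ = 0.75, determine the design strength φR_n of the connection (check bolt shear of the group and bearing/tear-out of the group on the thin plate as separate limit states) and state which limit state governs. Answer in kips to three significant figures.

Bolt shear: A_b = π·0.5²/4 = 0.1963 in²; R_n = 54 × 0.1963 × 8 × 1 = 84.82 kips → 0.75 × 84.82 = 63.6 kips.
Bearing (1.2 l_c t F_u ≤ 2.4 d t F_u): upper limit = 2.4·0.5·0.375·70 = 31.5 kips.
  Edge l_c = 0.875 − 0.5625/2 = 0.5938 → r_n = 18.7 kips; interior l_c = 1.75 − 0.5625 = 1.188 → r_n = 31.5 kips.
  R_n,bearing = 2·18.7 + 6·31.5 = 226.4 kips → 0.75 × 226.4 = 170 kips.
Bolt shear governs: 63.6 kips.

63.6 kips (bolt shear governs)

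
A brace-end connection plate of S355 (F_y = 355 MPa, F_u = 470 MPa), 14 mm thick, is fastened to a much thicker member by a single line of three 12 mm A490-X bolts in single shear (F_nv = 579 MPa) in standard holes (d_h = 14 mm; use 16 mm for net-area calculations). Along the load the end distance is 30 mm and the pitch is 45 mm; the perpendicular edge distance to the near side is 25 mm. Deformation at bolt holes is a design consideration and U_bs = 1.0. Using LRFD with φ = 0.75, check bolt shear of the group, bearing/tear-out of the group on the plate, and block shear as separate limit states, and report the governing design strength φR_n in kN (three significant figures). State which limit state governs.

147 kN (bolt shear governs)

Bolt shear: A_b = π·12²/4 = 113.1 mm²; R_n = 579 × 113.1 × 3 × 1 / 1000 = 196.5 kN → 0.75 × 196.5 = 147 kN.
Bearing: edge l_c = 23, r_n = 181.6 kN; interior l_c = 31, r_n = 189.5 kN; R_n = 181.6 + 2·189.5 = 560.6 kN → 420 kN.
Block shear: A_gv = 1680, A_nv = 1120, A_nt = 238 mm²; R_n = min(0.6F_uA_nv, 0.6F_yA_gv) + U_bs·F_u·A_nt = 427.7 kN → 321 kN.
Bolt shear governs: 147 kN.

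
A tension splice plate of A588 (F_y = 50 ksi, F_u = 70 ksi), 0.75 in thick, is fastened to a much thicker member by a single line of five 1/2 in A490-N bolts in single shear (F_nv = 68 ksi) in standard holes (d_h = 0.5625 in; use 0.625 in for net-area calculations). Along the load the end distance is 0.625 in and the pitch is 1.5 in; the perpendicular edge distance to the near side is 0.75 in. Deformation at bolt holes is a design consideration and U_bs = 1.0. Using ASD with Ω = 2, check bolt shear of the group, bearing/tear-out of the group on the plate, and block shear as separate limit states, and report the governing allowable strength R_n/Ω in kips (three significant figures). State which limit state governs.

33.4 kips (bolt shear governs)

Bolt shear: A_b = π·0.5²/4 = 0.1963 in²; R_n = 68 × 0.1963 × 5 × 1 = 66.76 kips → 66.76 / 2 = 33.4 kips.
Bearing: edge l_c = 0.3438, r_n = 21.66 kips; interior l_c = 0.9375, r_n = 59.06 kips; R_n = 21.66 + 4·59.06 = 257.9 kips → 129 kips.
Block shear: A_gv = 4.969, A_nv = 2.859, A_nt = 0.3281 in²; R_n = min(0.6F_uA_nv, 0.6F_yA_gv) + U_bs·F_u·A_nt = 143.1 kips → 71.5 kips.
Bolt shear governs: 33.4 kips.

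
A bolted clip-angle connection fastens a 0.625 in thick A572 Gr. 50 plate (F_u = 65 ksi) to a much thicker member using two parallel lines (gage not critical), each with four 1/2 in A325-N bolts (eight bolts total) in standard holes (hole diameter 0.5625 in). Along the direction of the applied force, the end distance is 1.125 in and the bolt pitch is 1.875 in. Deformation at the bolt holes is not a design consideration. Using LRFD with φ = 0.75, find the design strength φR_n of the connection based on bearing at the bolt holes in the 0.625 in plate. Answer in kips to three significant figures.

Per bolt r_n = 1.5 l_c t F_u ≤ 3.0 d t F_u; upper limit = 3.0 × 0.5 × 0.625 × 65 = 60.94 kips.
Edge bolt: l_c = 1.125 − 0.5625/2 = 0.8438 in → 1.5 × 0.8438 × 0.625 × 65 = 51.42 → r_n = 51.42 kips.
Interior bolts: l_c = 1.875 − 0.5625 = 1.312 in → 1.5 × 1.312 × 0.625 × 65 = 79.98 → r_n = 60.94 kips.
R_n = 2 × 51.42 + 6 × 60.94 = 468.5 kips.
Design strength φR_n = 0.75 × 468.5 = 351 kips.

351 kips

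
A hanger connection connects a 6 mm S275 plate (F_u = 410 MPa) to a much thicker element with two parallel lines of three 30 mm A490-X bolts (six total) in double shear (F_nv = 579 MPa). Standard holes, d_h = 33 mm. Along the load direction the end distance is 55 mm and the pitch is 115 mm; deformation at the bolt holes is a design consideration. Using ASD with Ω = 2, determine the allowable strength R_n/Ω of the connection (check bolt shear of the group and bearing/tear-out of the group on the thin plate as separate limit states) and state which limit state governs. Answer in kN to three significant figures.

468 kN (bearing governs)

Bolt shear: A_b = π·30²/4 = 706.9 mm²; R_n = 579 × 706.9 × 6 × 2 / 1000 = 4911 kN → 4911 / 2 = 2460 kN.
Bearing (1.2 l_c t F_u ≤ 2.4 d t F_u): upper limit = 2.4·30·6·410 / 1000 = 177.1 kN.
  Edge l_c = 55 − 33/2 = 38.5 → r_n = 113.7 kN; interior l_c = 115 − 33 = 82 → r_n = 177.1 kN.
  R_n,bearing = 2·113.7 + 4·177.1 = 935.8 kN → 935.8 / 2 = 468 kN.
Bearing governs: 468 kN.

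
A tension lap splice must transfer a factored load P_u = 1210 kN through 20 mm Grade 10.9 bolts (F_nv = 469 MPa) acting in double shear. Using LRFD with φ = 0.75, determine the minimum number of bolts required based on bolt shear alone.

A_b = π·20²/4 = 314.2 mm².
Per-bolt design strength φR_n = 0.75 × 469 × 314.2 × 2 / 1000 = 221 kN.
n ≥ 1210 / 221 = 5.475 → use 6 bolts.

6 bolts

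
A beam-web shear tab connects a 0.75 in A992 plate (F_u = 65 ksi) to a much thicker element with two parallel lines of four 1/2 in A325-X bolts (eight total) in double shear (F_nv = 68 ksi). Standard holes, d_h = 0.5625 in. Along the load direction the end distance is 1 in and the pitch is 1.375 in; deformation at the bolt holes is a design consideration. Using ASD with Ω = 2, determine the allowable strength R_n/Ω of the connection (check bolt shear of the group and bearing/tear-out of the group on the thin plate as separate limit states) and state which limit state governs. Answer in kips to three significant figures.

Bolt shear: A_b = π·0.5²/4 = 0.1963 in²; R_n = 68 × 0.1963 × 8 × 2 = 213.6 kips → 213.6 / 2 = 107 kips.
Bearing (1.2 l_c t F_u ≤ 2.4 d t F_u): upper limit = 2.4·0.5·0.75·65 = 58.5 kips.
  Edge l_c = 1 − 0.5625/2 = 0.7188 → r_n = 42.05 kips; interior l_c = 1.375 − 0.5625 = 0.8125 → r_n = 47.53 kips.
  R_n,bearing = 2·42.05 + 6·47.53 = 369.3 kips → 369.3 / 2 = 185 kips.
Bolt shear governs: 107 kips.

107 kips (bolt shear governs)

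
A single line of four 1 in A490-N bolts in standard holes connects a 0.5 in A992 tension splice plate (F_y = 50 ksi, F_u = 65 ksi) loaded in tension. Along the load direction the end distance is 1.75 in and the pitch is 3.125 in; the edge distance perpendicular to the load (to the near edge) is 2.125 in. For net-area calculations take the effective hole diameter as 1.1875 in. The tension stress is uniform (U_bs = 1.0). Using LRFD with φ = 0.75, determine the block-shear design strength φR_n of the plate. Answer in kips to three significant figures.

Shear plane L_v = 1.75 + 3·3.125 = 11.12 in; A_gv = 11.12 × 0.5 = 5.562 in².
A_nv = (11.12 − 3.5·1.1875) × 0.5 = 3.484 in².
A_nt = (2.125 − 0.5·1.1875) × 0.5 = 0.7656 in².
0.6 F_u A_nv = 135.9 kips; 0.6 F_y A_gv = 166.9 kips → shear rupture governs the shear term.
R_n = 135.9 + 1.0 × 65 × 0.7656 = 185.7 kips.
Design strength φR_n = 0.75 × 185.7 = 139 kips.

139 kips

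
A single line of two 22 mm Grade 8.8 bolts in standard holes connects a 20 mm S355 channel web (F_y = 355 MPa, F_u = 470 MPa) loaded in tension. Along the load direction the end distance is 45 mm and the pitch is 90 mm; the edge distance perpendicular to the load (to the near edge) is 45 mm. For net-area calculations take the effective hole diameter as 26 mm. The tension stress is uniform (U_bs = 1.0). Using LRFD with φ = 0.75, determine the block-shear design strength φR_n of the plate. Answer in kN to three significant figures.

632 kN

Shear plane L_v = 45 + 1·90 = 135 mm; A_gv = 135 × 20 = 2700 mm².
A_nv = (135 − 1.5·26) × 20 = 1920 mm².
A_nt = (45 − 0.5·26) × 20 = 640 mm².
0.6 F_u A_nv = 541.4 kN; 0.6 F_y A_gv = 575.1 kN → shear rupture governs the shear term.
R_n = 541.4 + 1.0 × 470 × 640 / 1000 = 842.2 kN.
Design strength φR_n = 0.75 × 842.2 = 632 kN.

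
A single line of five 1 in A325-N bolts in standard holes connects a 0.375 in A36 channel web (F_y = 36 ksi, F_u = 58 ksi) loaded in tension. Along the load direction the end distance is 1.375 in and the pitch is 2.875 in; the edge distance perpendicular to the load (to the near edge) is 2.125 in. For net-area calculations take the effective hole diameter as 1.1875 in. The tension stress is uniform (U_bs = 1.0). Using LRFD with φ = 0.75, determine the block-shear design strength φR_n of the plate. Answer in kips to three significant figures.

Shear plane L_v = 1.375 + 4·2.875 = 12.88 in; A_gv = 12.88 × 0.375 = 4.828 in².
A_nv = (12.88 − 4.5·1.1875) × 0.375 = 2.824 in².
A_nt = (2.125 − 0.5·1.1875) × 0.375 = 0.5742 in².
0.6 F_u A_nv = 98.28 kips; 0.6 F_y A_gv = 104.3 kips → shear rupture governs the shear term.
R_n = 98.28 + 1.0 × 58 × 0.5742 = 131.6 kips.
Design strength φR_n = 0.75 × 131.6 = 98.7 kips.

98.7 kips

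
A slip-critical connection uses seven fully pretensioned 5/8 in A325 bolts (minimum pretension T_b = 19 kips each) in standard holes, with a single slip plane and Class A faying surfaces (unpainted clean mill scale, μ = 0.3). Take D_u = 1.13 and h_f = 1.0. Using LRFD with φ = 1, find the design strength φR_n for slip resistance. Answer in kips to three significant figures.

45.1 kips

R_n = μ · D_u · h_f · T_b · n_s · n_b = 0.3 × 1.13 × 1.0 × 19 × 1 × 7 = 45.09 kips.
Design strength φR_n = 1 × 45.09 = 45.1 kips.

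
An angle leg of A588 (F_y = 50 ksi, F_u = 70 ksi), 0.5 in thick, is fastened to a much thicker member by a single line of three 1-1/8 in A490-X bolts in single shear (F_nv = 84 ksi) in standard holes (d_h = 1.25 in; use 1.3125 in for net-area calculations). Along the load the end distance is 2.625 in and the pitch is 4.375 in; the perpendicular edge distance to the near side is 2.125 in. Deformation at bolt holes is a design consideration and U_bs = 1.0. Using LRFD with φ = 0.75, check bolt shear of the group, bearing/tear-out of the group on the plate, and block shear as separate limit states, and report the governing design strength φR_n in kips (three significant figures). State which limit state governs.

166 kips (block shear governs)

Bolt shear: A_b = π·1.125²/4 = 0.994 in²; R_n = 84 × 0.994 × 3 × 1 = 250.5 kips → 0.75 × 250.5 = 188 kips.
Bearing: edge l_c = 2, r_n = 84 kips; interior l_c = 3.125, r_n = 94.5 kips; R_n = 84 + 2·94.5 = 273 kips → 205 kips.
Block shear: A_gv = 5.688, A_nv = 4.047, A_nt = 0.7344 in²; R_n = min(0.6F_uA_nv, 0.6F_yA_gv) + U_bs·F_u·A_nt = 221.4 kips → 166 kips.
Block shear governs: 166 kips.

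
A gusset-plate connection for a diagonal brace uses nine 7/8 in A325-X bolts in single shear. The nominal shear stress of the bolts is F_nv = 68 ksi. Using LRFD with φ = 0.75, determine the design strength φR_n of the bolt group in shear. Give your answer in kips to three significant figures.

A_b = π × 0.875² / 4 = 0.6013 in².
R_n = F_nv · A_b · n · n_s = 68 × 0.6013 × 9 × 1 = 368 kips.
Design strength φR_n = 0.75 × 368 = 276 kips.

276 kips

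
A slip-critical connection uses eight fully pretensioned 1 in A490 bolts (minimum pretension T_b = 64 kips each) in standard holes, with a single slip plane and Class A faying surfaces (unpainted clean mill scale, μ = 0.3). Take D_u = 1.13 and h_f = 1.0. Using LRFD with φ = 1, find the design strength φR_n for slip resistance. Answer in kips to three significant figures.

174 kips

R_n = μ · D_u · h_f · T_b · n_s · n_b = 0.3 × 1.13 × 1.0 × 64 × 1 × 8 = 173.6 kips.
Design strength φR_n = 1 × 173.6 = 174 kips.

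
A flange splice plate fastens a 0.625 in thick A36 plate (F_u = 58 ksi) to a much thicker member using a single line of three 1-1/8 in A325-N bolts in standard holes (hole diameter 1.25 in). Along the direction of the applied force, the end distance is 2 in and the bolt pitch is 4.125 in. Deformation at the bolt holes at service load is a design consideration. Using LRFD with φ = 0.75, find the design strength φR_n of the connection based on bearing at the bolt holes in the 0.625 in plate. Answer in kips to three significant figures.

192 kips

Per bolt r_n = 1.2 l_c t F_u ≤ 2.4 d t F_u; upper limit = 2.4 × 1.125 × 0.625 × 58 = 97.87 kips.
Edge bolt: l_c = 2 − 1.25/2 = 1.375 in → 1.2 × 1.375 × 0.625 × 58 = 59.81 → r_n = 59.81 kips.
Interior bolts: l_c = 4.125 − 1.25 = 2.875 in → 1.2 × 2.875 × 0.625 × 58 = 125.1 → r_n = 97.87 kips.
R_n = 1 × 59.81 + 2 × 97.87 = 255.6 kips.
Design strength φR_n = 0.75 × 255.6 = 192 kips.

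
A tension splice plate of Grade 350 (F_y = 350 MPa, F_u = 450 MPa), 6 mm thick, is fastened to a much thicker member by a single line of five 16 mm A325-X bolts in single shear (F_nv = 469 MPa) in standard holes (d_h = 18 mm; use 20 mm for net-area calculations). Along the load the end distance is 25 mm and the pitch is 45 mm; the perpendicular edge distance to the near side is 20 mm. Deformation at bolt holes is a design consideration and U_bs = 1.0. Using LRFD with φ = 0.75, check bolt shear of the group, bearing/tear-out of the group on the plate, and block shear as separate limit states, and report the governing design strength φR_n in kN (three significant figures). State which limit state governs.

Bolt shear: A_b = π·16²/4 = 201.1 mm²; R_n = 469 × 201.1 × 5 × 1 / 1000 = 471.5 kN → 0.75 × 471.5 = 354 kN.
Bearing: edge l_c = 16, r_n = 51.84 kN; interior l_c = 27, r_n = 87.48 kN; R_n = 51.84 + 4·87.48 = 401.8 kN → 301 kN.
Block shear: A_gv = 1230, A_nv = 690, A_nt = 60 mm²; R_n = min(0.6F_uA_nv, 0.6F_yA_gv) + U_bs·F_u·A_nt = 213.3 kN → 160 kN.
Block shear governs: 160 kN.

160 kN (block shear governs)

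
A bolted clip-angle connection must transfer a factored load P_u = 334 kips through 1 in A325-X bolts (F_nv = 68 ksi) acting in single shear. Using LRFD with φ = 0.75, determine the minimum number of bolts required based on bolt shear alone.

9 bolts

A_b = π·1²/4 = 0.7854 in².
Per-bolt design strength φR_n = 0.75 × 68 × 0.7854 × 1 = 40.06 kips.
n ≥ 334 / 40.06 = 8.338 → use 9 bolts.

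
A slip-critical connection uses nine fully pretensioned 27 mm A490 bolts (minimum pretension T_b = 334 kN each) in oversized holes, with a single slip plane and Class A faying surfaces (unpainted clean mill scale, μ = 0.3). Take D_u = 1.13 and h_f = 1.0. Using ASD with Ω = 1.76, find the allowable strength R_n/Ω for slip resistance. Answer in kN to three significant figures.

579 kN

R_n = μ · D_u · h_f · T_b · n_s · n_b = 0.3 × 1.13 × 1.0 × 334 × 1 × 9 = 1019 kN.
Allowable strength R_n/Ω = 1019 / 1.76 = 579 kN.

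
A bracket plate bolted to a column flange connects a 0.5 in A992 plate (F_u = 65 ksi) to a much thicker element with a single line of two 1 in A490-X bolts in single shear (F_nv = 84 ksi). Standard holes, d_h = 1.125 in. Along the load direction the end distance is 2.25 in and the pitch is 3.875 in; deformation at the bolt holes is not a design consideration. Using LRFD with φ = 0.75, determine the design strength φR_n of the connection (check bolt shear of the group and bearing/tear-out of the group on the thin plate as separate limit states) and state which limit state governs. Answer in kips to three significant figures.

Bolt shear: A_b = π·1²/4 = 0.7854 in²; R_n = 84 × 0.7854 × 2 × 1 = 131.9 kips → 0.75 × 131.9 = 99 kips.
Bearing (1.5 l_c t F_u ≤ 3.0 d t F_u): upper limit = 3.0·1·0.5·65 = 97.5 kips.
  Edge l_c = 2.25 − 1.125/2 = 1.688 → r_n = 82.27 kips; interior l_c = 3.875 − 1.125 = 2.75 → r_n = 97.5 kips.
  R_n,bearing = 1·82.27 + 1·97.5 = 179.8 kips → 0.75 × 179.8 = 135 kips.
Bolt shear governs: 99 kips.

99 kips (bolt shear governs)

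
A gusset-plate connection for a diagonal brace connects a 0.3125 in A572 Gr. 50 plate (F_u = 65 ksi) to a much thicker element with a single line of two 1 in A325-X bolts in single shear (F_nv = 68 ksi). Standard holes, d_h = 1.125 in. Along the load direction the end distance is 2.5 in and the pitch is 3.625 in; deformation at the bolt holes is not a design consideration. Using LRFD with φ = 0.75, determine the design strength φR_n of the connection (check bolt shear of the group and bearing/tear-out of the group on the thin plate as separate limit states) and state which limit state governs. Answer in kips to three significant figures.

Bolt shear: A_b = π·1²/4 = 0.7854 in²; R_n = 68 × 0.7854 × 2 × 1 = 106.8 kips → 0.75 × 106.8 = 80.1 kips.
Bearing (1.5 l_c t F_u ≤ 3.0 d t F_u): upper limit = 3.0·1·0.3125·65 = 60.94 kips.
  Edge l_c = 2.5 − 1.125/2 = 1.938 → r_n = 59.03 kips; interior l_c = 3.625 − 1.125 = 2.5 → r_n = 60.94 kips.
  R_n,bearing = 1·59.03 + 1·60.94 = 120 kips → 0.75 × 120 = 90 kips.
Bolt shear governs: 80.1 kips.

80.1 kips (bolt shear governs)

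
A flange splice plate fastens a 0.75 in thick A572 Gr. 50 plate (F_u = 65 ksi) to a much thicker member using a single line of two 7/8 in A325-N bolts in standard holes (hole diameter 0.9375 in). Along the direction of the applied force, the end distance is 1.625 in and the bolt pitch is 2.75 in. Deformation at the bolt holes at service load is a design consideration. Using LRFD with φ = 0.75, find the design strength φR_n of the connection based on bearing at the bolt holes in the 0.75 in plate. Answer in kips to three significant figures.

128 kips

Per bolt r_n = 1.2 l_c t F_u ≤ 2.4 d t F_u; upper limit = 2.4 × 0.875 × 0.75 × 65 = 102.4 kips.
Edge bolt: l_c = 1.625 − 0.9375/2 = 1.156 in → 1.2 × 1.156 × 0.75 × 65 = 67.64 → r_n = 67.64 kips.
Interior bolts: l_c = 2.75 − 0.9375 = 1.812 in → 1.2 × 1.812 × 0.75 × 65 = 106 → r_n = 102.4 kips.
R_n = 1 × 67.64 + 1 × 102.4 = 170 kips.
Design strength φR_n = 0.75 × 170 = 128 kips.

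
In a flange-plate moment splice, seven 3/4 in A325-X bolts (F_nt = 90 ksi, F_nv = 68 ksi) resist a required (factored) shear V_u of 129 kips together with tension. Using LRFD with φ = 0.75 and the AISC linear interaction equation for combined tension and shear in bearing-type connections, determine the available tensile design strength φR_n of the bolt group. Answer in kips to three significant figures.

A_b = π·0.75²/4 = 0.4418 in²; f_rv = 129 / (7 × 0.4418) = 41.71 ksi.
F'_nt = 1.3 F_nt − (F_nt / φF_nv) f_rv = 1.3·90 − (90/(0.75·68))·41.71 = 43.39 ksi, capped at F_nt → F'_nt = 43.39 ksi.
R_n = F'_nt · A_b · n = 43.39 × 0.4418 × 7 = 134.2 kips.
Design strength φR_n = 0.75 × 134.2 = 101 kips.

101 kips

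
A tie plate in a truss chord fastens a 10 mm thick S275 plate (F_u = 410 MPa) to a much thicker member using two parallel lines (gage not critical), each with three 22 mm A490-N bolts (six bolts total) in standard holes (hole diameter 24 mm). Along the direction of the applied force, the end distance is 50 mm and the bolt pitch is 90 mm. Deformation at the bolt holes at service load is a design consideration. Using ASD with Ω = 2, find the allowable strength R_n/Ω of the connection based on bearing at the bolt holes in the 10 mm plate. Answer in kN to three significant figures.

620 kN

Per bolt r_n = 1.2 l_c t F_u ≤ 2.4 d t F_u; upper limit = 2.4 × 22 × 10 × 410 / 1000 = 216.5 kN.
Edge bolt: l_c = 50 − 24/2 = 38 mm → 1.2 × 38 × 10 × 410 / 1000 = 187 → r_n = 187 kN.
Interior bolts: l_c = 90 − 24 = 66 mm → 1.2 × 66 × 10 × 410 / 1000 = 324.7 → r_n = 216.5 kN.
R_n = 2 × 187 + 4 × 216.5 = 1240 kN.
Allowable strength R_n/Ω = 1240 / 2 = 620 kN.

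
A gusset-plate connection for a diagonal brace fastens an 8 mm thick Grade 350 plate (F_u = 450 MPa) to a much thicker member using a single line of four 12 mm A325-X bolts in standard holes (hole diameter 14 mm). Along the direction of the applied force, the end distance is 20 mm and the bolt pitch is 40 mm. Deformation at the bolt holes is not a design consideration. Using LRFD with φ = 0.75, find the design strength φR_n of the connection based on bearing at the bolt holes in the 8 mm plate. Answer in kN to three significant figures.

344 kN

Per bolt r_n = 1.5 l_c t F_u ≤ 3.0 d t F_u; upper limit = 3.0 × 12 × 8 × 450 / 1000 = 129.6 kN.
Edge bolt: l_c = 20 − 14/2 = 13 mm → 1.5 × 13 × 8 × 450 / 1000 = 70.2 → r_n = 70.2 kN.
Interior bolts: l_c = 40 − 14 = 26 mm → 1.5 × 26 × 8 × 450 / 1000 = 140.4 → r_n = 129.6 kN.
R_n = 1 × 70.2 + 3 × 129.6 = 459 kN.
Design strength φR_n = 0.75 × 459 = 344 kN.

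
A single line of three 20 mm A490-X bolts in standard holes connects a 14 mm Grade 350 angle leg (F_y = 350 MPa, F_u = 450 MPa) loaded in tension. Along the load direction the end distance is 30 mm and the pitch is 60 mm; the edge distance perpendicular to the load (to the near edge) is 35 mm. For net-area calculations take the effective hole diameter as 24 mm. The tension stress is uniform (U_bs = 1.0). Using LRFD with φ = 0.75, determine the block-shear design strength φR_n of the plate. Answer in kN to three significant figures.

364 kN

Shear plane L_v = 30 + 2·60 = 150 mm; A_gv = 150 × 14 = 2100 mm².
A_nv = (150 − 2.5·24) × 14 = 1260 mm².
A_nt = (35 − 0.5·24) × 14 = 322 mm².
0.6 F_u A_nv = 340.2 kN; 0.6 F_y A_gv = 441 kN → shear rupture governs the shear term.
R_n = 340.2 + 1.0 × 450 × 322 / 1000 = 485.1 kN.
Design strength φR_n = 0.75 × 485.1 = 364 kN.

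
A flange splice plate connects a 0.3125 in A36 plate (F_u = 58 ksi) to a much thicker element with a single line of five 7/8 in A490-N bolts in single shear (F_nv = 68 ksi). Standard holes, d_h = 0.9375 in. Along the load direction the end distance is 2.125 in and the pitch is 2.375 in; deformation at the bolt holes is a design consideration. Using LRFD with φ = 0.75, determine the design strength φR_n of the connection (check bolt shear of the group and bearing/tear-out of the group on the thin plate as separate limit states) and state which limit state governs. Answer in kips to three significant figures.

121 kips (bearing governs)

Bolt shear: A_b = π·0.875²/4 = 0.6013 in²; R_n = 68 × 0.6013 × 5 × 1 = 204.4 kips → 0.75 × 204.4 = 153 kips.
Bearing (1.2 l_c t F_u ≤ 2.4 d t F_u): upper limit = 2.4·0.875·0.3125·58 = 38.06 kips.
  Edge l_c = 2.125 − 0.9375/2 = 1.656 → r_n = 36.02 kips; interior l_c = 2.375 − 0.9375 = 1.438 → r_n = 31.27 kips.
  R_n,bearing = 1·36.02 + 4·31.27 = 161.1 kips → 0.75 × 161.1 = 121 kips.
Bearing governs: 121 kips.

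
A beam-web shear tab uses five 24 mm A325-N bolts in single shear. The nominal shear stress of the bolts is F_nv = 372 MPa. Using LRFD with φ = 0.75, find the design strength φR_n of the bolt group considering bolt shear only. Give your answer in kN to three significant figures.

A_b = π × 24² / 4 = 452.4 mm².
R_n = F_nv · A_b · n · n_s = 372 × 452.4 × 5 × 1 / 1000 = 841.4 kN.
Design strength φR_n = 0.75 × 841.4 = 631 kN.

631 kN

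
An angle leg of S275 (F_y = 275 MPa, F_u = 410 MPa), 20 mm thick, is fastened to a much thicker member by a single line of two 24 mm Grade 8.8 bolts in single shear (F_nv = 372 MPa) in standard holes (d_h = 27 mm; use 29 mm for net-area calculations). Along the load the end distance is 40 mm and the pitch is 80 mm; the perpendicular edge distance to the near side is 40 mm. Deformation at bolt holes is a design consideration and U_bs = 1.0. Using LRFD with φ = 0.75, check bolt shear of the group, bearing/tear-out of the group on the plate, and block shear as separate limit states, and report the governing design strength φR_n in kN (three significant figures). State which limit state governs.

Bolt shear: A_b = π·24²/4 = 452.4 mm²; R_n = 372 × 452.4 × 2 × 1 / 1000 = 336.6 kN → 0.75 × 336.6 = 252 kN.
Bearing: edge l_c = 26.5, r_n = 260.8 kN; interior l_c = 53, r_n = 472.3 kN; R_n = 260.8 + 1·472.3 = 733.1 kN → 550 kN.
Block shear: A_gv = 2400, A_nv = 1530, A_nt = 510 mm²; R_n = min(0.6F_uA_nv, 0.6F_yA_gv) + U_bs·F_u·A_nt = 585.5 kN → 439 kN.
Bolt shear governs: 252 kN.

252 kN (bolt shear governs)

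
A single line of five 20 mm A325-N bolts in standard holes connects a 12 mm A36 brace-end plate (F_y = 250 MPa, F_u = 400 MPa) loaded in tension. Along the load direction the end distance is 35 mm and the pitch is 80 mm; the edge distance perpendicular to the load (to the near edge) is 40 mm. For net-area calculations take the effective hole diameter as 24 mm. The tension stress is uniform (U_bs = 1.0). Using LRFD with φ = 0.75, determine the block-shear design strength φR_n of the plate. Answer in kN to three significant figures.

580 kN

Shear plane L_v = 35 + 4·80 = 355 mm; A_gv = 355 × 12 = 4260 mm².
A_nv = (355 − 4.5·24) × 12 = 2964 mm².
A_nt = (40 − 0.5·24) × 12 = 336 mm².
0.6 F_u A_nv = 711.4 kN; 0.6 F_y A_gv = 639 kN → shear yielding governs the shear term.
R_n = 639 + 1.0 × 400 × 336 / 1000 = 773.4 kN.
Design strength φR_n = 0.75 × 773.4 = 580 kN.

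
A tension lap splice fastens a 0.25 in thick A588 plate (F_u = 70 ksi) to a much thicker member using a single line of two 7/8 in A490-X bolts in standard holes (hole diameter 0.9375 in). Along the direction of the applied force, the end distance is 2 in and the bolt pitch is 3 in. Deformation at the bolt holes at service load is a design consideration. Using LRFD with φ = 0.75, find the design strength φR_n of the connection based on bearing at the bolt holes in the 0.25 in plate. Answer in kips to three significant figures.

Per bolt r_n = 1.2 l_c t F_u ≤ 2.4 d t F_u; upper limit = 2.4 × 0.875 × 0.25 × 70 = 36.75 kips.
Edge bolt: l_c = 2 − 0.9375/2 = 1.531 in → 1.2 × 1.531 × 0.25 × 70 = 32.16 → r_n = 32.16 kips.
Interior bolts: l_c = 3 − 0.9375 = 2.062 in → 1.2 × 2.062 × 0.25 × 70 = 43.31 → r_n = 36.75 kips.
R_n = 1 × 32.16 + 1 × 36.75 = 68.91 kips.
Design strength φR_n = 0.75 × 68.91 = 51.7 kips.

51.7 kips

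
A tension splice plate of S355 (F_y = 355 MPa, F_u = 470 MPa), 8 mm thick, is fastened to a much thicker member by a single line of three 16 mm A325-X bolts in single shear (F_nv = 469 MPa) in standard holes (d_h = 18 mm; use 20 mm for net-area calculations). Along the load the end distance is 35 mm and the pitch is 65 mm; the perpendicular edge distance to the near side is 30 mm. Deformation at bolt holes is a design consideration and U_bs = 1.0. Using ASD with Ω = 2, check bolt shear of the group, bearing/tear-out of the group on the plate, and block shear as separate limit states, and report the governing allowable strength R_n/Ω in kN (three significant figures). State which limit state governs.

Bolt shear: A_b = π·16²/4 = 201.1 mm²; R_n = 469 × 201.1 × 3 × 1 / 1000 = 282.9 kN → 282.9 / 2 = 141 kN.
Bearing: edge l_c = 26, r_n = 117.3 kN; interior l_c = 47, r_n = 144.4 kN; R_n = 117.3 + 2·144.4 = 406.1 kN → 203 kN.
Block shear: A_gv = 1320, A_nv = 920, A_nt = 160 mm²; R_n = min(0.6F_uA_nv, 0.6F_yA_gv) + U_bs·F_u·A_nt = 334.6 kN → 167 kN.
Bolt shear governs: 141 kN.

141 kN (bolt shear governs)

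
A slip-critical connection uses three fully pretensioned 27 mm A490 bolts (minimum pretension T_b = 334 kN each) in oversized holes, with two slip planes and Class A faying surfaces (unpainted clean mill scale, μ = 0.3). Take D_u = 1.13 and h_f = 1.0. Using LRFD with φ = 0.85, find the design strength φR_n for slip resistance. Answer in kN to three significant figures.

R_n = μ · D_u · h_f · T_b · n_s · n_b = 0.3 × 1.13 × 1.0 × 334 × 2 × 3 = 679.4 kN.
Design strength φR_n = 0.85 × 679.4 = 577 kN.

577 kN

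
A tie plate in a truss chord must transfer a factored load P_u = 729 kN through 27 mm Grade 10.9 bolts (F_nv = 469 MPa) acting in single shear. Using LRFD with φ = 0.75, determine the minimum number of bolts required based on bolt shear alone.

4 bolts

A_b = π·27²/4 = 572.6 mm².
Per-bolt design strength φR_n = 0.75 × 469 × 572.6 × 1 / 1000 = 201.4 kN.
n ≥ 729 / 201.4 = 3.62 → use 4 bolts.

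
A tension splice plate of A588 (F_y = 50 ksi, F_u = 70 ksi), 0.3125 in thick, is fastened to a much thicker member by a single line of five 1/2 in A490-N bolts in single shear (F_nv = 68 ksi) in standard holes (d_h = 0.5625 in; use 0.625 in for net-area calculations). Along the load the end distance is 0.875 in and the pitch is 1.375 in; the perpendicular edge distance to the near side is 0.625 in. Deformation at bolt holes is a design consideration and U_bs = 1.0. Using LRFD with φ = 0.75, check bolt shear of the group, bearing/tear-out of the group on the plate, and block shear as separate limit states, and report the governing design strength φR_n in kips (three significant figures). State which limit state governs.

40.2 kips (block shear governs)

Bolt shear: A_b = π·0.5²/4 = 0.1963 in²; R_n = 68 × 0.1963 × 5 × 1 = 66.76 kips → 0.75 × 66.76 = 50.1 kips.
Bearing: edge l_c = 0.5938, r_n = 15.59 kips; interior l_c = 0.8125, r_n = 21.33 kips; R_n = 15.59 + 4·21.33 = 100.9 kips → 75.7 kips.
Block shear: A_gv = 1.992, A_nv = 1.113, A_nt = 0.09766 in²; R_n = min(0.6F_uA_nv, 0.6F_yA_gv) + U_bs·F_u·A_nt = 53.59 kips → 40.2 kips.
Block shear governs: 40.2 kips.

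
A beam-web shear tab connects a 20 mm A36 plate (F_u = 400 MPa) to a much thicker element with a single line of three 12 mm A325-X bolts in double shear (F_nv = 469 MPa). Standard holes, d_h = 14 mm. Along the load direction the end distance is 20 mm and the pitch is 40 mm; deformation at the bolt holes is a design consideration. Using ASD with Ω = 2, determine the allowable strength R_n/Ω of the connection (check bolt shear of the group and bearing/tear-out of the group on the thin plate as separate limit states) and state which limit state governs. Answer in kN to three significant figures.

Bolt shear: A_b = π·12²/4 = 113.1 mm²; R_n = 469 × 113.1 × 3 × 2 / 1000 = 318.3 kN → 318.3 / 2 = 159 kN.
Bearing (1.2 l_c t F_u ≤ 2.4 d t F_u): upper limit = 2.4·12·20·400 / 1000 = 230.4 kN.
  Edge l_c = 20 − 14/2 = 13 → r_n = 124.8 kN; interior l_c = 40 − 14 = 26 → r_n = 230.4 kN.
  R_n,bearing = 1·124.8 + 2·230.4 = 585.6 kN → 585.6 / 2 = 293 kN.
Bolt shear governs: 159 kN.

159 kN (bolt shear governs)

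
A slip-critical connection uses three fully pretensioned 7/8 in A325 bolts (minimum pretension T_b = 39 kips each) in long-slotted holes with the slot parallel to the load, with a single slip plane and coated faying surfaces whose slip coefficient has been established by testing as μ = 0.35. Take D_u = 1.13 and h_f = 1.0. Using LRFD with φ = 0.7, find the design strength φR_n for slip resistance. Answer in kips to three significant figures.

R_n = μ · D_u · h_f · T_b · n_s · n_b = 0.35 × 1.13 × 1.0 × 39 × 1 × 3 = 46.27 kips.
Design strength φR_n = 0.7 × 46.27 = 32.4 kips.

32.4 kips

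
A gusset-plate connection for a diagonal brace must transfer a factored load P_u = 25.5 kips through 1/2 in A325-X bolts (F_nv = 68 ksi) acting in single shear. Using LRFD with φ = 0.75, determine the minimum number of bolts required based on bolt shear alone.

A_b = π·0.5²/4 = 0.1963 in².
Per-bolt design strength φR_n = 0.75 × 68 × 0.1963 × 1 = 10.01 kips.
n ≥ 25.5 / 10.01 = 2.546 → use 3 bolts.

3 bolts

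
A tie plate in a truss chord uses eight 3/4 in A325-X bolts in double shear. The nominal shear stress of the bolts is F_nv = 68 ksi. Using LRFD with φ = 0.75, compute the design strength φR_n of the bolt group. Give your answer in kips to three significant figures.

360 kips

A_b = π × 0.75² / 4 = 0.4418 in².
R_n = F_nv · A_b · n · n_s = 68 × 0.4418 × 8 × 2 = 480.7 kips.
Design strength φR_n = 0.75 × 480.7 = 360 kips.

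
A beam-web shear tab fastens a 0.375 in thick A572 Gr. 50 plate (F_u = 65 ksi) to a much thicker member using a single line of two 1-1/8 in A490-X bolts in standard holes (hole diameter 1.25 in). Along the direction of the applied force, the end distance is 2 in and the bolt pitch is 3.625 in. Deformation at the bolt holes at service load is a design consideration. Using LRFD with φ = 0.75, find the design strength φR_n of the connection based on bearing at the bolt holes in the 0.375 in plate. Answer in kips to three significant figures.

79.5 kips

Per bolt r_n = 1.2 l_c t F_u ≤ 2.4 d t F_u; upper limit = 2.4 × 1.125 × 0.375 × 65 = 65.81 kips.
Edge bolt: l_c = 2 − 1.25/2 = 1.375 in → 1.2 × 1.375 × 0.375 × 65 = 40.22 → r_n = 40.22 kips.
Interior bolts: l_c = 3.625 − 1.25 = 2.375 in → 1.2 × 2.375 × 0.375 × 65 = 69.47 → r_n = 65.81 kips.
R_n = 1 × 40.22 + 1 × 65.81 = 106 kips.
Design strength φR_n = 0.75 × 106 = 79.5 kips.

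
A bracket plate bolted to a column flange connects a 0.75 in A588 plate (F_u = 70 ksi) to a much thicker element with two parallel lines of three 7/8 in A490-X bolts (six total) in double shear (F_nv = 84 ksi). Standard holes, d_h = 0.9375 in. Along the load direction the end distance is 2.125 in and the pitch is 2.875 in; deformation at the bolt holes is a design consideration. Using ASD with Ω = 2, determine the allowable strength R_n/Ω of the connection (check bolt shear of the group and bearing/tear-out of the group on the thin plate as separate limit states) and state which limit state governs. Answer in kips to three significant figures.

303 kips (bolt shear governs)

Bolt shear: A_b = π·0.875²/4 = 0.6013 in²; R_n = 84 × 0.6013 × 6 × 2 = 606.1 kips → 606.1 / 2 = 303 kips.
Bearing (1.2 l_c t F_u ≤ 2.4 d t F_u): upper limit = 2.4·0.875·0.75·70 = 110.3 kips.
  Edge l_c = 2.125 − 0.9375/2 = 1.656 → r_n = 104.3 kips; interior l_c = 2.875 − 0.9375 = 1.938 → r_n = 110.3 kips.
  R_n,bearing = 2·104.3 + 4·110.3 = 649.7 kips → 649.7 / 2 = 325 kips.
Bolt shear governs: 303 kips.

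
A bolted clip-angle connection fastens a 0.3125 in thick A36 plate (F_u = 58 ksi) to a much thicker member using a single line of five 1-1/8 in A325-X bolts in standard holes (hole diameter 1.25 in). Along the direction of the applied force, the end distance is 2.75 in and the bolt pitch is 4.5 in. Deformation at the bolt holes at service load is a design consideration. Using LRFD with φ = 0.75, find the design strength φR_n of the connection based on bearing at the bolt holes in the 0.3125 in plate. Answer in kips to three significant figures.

Per bolt r_n = 1.2 l_c t F_u ≤ 2.4 d t F_u; upper limit = 2.4 × 1.125 × 0.3125 × 58 = 48.94 kips.
Edge bolt: l_c = 2.75 − 1.25/2 = 2.125 in → 1.2 × 2.125 × 0.3125 × 58 = 46.22 → r_n = 46.22 kips.
Interior bolts: l_c = 4.5 − 1.25 = 3.25 in → 1.2 × 3.25 × 0.3125 × 58 = 70.69 → r_n = 48.94 kips.
R_n = 1 × 46.22 + 4 × 48.94 = 242 kips.
Design strength φR_n = 0.75 × 242 = 181 kips.

181 kips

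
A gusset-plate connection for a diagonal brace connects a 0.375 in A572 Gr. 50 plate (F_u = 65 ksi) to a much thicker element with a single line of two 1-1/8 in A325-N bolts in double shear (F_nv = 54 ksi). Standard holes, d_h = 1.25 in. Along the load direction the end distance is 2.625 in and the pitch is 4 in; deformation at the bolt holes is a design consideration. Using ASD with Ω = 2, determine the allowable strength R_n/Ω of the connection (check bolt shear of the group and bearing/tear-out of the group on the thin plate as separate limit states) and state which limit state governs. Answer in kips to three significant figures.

62.2 kips (bearing governs)

Bolt shear: A_b = π·1.125²/4 = 0.994 in²; R_n = 54 × 0.994 × 2 × 2 = 214.7 kips → 214.7 / 2 = 107 kips.
Bearing (1.2 l_c t F_u ≤ 2.4 d t F_u): upper limit = 2.4·1.125·0.375·65 = 65.81 kips.
  Edge l_c = 2.625 − 1.25/2 = 2 → r_n = 58.5 kips; interior l_c = 4 − 1.25 = 2.75 → r_n = 65.81 kips.
  R_n,bearing = 1·58.5 + 1·65.81 = 124.3 kips → 124.3 / 2 = 62.2 kips.
Bearing governs: 62.2 kips.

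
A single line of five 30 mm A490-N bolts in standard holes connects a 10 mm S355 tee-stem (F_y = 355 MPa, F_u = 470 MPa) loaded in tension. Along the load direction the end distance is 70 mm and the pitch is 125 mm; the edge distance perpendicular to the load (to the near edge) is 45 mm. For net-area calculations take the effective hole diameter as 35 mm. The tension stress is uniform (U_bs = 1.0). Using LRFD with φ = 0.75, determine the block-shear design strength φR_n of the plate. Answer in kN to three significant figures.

969 kN

Shear plane L_v = 70 + 4·125 = 570 mm; A_gv = 570 × 10 = 5700 mm².
A_nv = (570 − 4.5·35) × 10 = 4125 mm².
A_nt = (45 − 0.5·35) × 10 = 275 mm².
0.6 F_u A_nv = 1163 kN; 0.6 F_y A_gv = 1214 kN → shear rupture governs the shear term.
R_n = 1163 + 1.0 × 470 × 275 / 1000 = 1292 kN.
Design strength φR_n = 0.75 × 1292 = 969 kN.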